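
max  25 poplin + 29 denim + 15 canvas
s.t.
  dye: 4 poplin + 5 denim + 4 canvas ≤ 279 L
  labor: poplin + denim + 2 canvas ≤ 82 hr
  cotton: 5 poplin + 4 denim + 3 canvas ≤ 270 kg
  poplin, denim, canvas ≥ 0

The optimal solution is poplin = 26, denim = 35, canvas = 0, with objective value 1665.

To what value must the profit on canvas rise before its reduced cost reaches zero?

23

Binding: dye and cotton. Non-binding: labor (21 unused).
Slack constraints have shadow price 0 (complementary slackness).
The binding rows give the dual system: 4·y_dye + 5·y_cotton = 25 and 5·y_dye + 4·y_cotton = 29.
→ y_dye = 5 and y_cotton = 1.
canvas enters the basis when its profit ≥ yᵀa₃ = 5·4 + 1·3 = 23.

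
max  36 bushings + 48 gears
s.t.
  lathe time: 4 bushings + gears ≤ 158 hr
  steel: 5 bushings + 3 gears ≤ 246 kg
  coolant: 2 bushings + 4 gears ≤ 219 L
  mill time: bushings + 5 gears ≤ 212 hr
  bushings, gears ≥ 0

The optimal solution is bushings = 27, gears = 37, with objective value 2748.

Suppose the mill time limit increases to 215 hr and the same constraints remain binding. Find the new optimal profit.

2766

Binding: steel and mill time. Non-binding: lathe time (13 unused), coolant (17 unused).
Slack constraints have shadow price 0 (complementary slackness).
The binding rows give the dual system: 5·y_steel + 1·y_mill time = 36 and 3·y_steel + 5·y_mill time = 48.
→ y_steel = 6 and y_mill time = 6.
Δz = y_mill time·Δb = 6 × (3) = 18, so new z* = 2748 + 18 = 2766.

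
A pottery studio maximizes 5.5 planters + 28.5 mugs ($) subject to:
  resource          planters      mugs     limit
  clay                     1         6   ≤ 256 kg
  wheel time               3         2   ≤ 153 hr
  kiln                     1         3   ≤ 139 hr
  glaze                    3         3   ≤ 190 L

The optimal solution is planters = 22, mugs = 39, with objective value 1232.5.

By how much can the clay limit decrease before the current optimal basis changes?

Binding constraints: clay, kiln. The basis is B = [[1,6],[1,3]] with det -3.
Per unit decrease in clay, x* moves by d = (1, -0.3333).
The basis stays optimal until glaze becomes binding; allowable decrease = 3.5 kg.

3.5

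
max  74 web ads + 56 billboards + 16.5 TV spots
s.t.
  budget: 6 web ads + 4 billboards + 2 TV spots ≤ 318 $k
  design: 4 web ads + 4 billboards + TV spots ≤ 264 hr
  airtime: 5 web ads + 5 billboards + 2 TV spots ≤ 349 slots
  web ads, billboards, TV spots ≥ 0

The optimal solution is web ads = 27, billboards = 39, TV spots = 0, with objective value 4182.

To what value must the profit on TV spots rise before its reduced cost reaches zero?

23

Binding: budget and design. Non-binding: airtime (19 unused).
By complementary slackness, y = 0 for the non-binding constraint.
Dual feasibility on the basic columns requires 6·y_budget + 4·y_design = 74, 4·y_budget + 4·y_design = 56.
→ y_budget = 9 and y_design = 5.
TV spots enters the basis when its profit ≥ yᵀa₃ = 9·2 + 5·1 = 23.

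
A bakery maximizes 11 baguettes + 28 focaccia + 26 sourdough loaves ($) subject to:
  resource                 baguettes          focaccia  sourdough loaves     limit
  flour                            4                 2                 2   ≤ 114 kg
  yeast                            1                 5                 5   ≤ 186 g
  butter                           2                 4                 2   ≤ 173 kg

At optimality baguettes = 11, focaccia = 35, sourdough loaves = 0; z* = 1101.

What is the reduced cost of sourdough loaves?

-2

Binding: flour and yeast. Non-binding: butter (11 unused).
Since butter is not tight, its dual is 0.
From A_Bᵀ y = c: 4·y_flour + 1·y_yeast = 11; 2·y_flour + 5·y_yeast = 28.
This yields shadow prices y_flour = 1.5, y_yeast = 5.
Reduced cost of sourdough loaves: c₃ − yᵀa₃ = 26 − (1.5·2 + 5·5) = 26 − 28 = -2.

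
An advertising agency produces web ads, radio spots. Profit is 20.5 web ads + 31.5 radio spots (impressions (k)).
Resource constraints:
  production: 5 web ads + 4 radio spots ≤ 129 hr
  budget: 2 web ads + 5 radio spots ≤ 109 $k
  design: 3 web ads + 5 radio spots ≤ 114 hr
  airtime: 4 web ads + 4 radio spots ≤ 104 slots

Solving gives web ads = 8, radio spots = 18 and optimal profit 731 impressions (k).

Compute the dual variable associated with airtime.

At the optimum: production uses 112 of 129 (slack = 17); budget uses 106 of 109 (slack = 3); design uses 114 of 114 (binding); airtime uses 104 of 104 (binding).
Slack constraints have shadow price 0 (complementary slackness).
Dual feasibility on the basic columns requires 3·y_design + 4·y_airtime = 20.5, 5·y_design + 4·y_airtime = 31.5.
→ y_design = 5.5 and y_airtime = 1.
Shadow price of airtime = 1.

1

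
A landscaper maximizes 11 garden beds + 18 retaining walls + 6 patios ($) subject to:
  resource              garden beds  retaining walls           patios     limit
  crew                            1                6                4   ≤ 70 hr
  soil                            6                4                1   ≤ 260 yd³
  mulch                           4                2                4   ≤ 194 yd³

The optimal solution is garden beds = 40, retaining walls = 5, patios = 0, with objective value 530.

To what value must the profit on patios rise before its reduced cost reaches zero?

Binding: crew and soil. Non-binding: mulch (24 unused).
Slack constraints have shadow price 0 (complementary slackness).
From A_Bᵀ y = c: 1·y_crew + 6·y_soil = 11; 6·y_crew + 4·y_soil = 18.
Solving: y_crew = 2, y_soil = 1.5.
patios enters the basis when its profit ≥ yᵀa₃ = 2·4 + 1.5·1 = 9.5.

9.5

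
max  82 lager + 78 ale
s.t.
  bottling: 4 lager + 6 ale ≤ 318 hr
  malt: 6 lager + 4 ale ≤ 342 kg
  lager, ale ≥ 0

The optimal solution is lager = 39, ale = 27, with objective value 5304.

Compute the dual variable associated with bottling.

7

At the optimum: bottling uses 318 of 318 (binding); malt uses 342 of 342 (binding).
The binding rows give the dual system: 4·y_bottling + 6·y_malt = 82 and 6·y_bottling + 4·y_malt = 78.
Solving: y_bottling = 7, y_malt = 9.
Shadow price of bottling = 7.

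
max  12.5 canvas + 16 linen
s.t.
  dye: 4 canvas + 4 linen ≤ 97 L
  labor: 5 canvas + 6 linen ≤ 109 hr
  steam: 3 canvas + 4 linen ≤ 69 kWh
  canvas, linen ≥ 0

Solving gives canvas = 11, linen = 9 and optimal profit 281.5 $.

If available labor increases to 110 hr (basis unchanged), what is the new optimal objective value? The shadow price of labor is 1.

282.5

Δb = 1, so new z* = 281.5 + (1)·(1) = 281.5 + 1 = 282.5.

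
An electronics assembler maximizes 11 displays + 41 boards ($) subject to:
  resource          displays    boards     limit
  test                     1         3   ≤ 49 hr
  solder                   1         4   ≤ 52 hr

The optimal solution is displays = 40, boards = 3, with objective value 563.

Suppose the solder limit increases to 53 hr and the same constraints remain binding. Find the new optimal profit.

At the optimum: test uses 49 of 49 (binding); solder uses 52 of 52 (binding).
Dual feasibility on the basic columns requires 1·y_test + 1·y_solder = 11, 3·y_test + 4·y_solder = 41.
→ y_test = 3 and y_solder = 8.
Δz = y_solder·Δb = 8 × (1) = 8, so new z* = 563 + 8 = 571.

571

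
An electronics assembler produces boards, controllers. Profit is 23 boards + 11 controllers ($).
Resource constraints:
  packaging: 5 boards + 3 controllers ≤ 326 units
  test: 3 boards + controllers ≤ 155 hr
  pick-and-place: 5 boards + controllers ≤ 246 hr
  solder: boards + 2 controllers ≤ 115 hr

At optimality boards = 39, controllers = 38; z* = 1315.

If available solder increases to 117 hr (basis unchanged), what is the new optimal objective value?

1319

Binding: test and solder. Non-binding: packaging (17 unused), pick-and-place (13 unused).
Slack constraints have shadow price 0 (complementary slackness).
The binding rows give the dual system: 3·y_test + 1·y_solder = 23 and 1·y_test + 2·y_solder = 11.
This yields shadow prices y_test = 7, y_solder = 2.
Δz = y_solder·Δb = 2 × (2) = 4, so new z* = 1315 + 4 = 1319.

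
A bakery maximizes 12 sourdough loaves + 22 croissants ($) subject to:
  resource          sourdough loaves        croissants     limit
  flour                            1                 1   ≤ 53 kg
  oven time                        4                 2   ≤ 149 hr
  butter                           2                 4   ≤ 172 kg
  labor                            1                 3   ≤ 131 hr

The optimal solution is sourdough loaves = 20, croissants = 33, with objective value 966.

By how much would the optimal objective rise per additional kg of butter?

5

Binding: flour and butter. Non-binding: oven time (3 unused), labor (12 unused).
Since oven time, labor are not tight, their duals are 0.
Dual feasibility on the basic columns requires 1·y_flour + 2·y_butter = 12, 1·y_flour + 4·y_butter = 22.
→ y_flour = 2 and y_butter = 5.
Shadow price of butter = 5.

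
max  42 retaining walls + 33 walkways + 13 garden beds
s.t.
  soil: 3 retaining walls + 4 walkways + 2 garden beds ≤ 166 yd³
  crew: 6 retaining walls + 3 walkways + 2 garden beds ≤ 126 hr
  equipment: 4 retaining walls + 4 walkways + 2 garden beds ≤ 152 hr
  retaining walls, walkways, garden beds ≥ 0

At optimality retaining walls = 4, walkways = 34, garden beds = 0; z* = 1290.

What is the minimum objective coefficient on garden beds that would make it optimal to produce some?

Binding: crew and equipment. Non-binding: soil (18 unused).
By complementary slackness, y = 0 for the non-binding constraint.
From A_Bᵀ y = c: 6·y_crew + 4·y_equipment = 42; 3·y_crew + 4·y_equipment = 33.
Solving: y_crew = 3, y_equipment = 6.
garden beds enters the basis when its profit ≥ yᵀa₃ = 3·2 + 6·2 = 18.

18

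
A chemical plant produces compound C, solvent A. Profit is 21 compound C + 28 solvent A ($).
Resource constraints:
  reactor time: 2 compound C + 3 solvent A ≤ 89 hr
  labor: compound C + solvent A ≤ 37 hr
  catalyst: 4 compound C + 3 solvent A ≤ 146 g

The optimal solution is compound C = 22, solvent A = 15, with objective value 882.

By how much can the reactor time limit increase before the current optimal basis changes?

Binding constraints: reactor time, labor. The basis is B = [[2,3],[1,1]] with det -1.
Per unit increase in reactor time, x* moves by d = (-1, 1).
The basis stays optimal until compound C reaches 0; allowable increase = 22 hr.

22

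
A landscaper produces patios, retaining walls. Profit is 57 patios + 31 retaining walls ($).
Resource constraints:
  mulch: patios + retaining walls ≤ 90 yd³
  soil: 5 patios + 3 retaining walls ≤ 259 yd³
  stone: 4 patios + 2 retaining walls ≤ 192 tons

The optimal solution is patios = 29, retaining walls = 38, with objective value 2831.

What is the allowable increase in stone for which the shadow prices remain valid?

Binding constraints: soil, stone. The basis is B = [[5,3],[4,2]] with det -2.
Per unit increase in stone, x* moves by d = (1.5, -2.5).
The basis stays optimal until retaining walls reaches 0; allowable increase = 15.2 tons.

15.2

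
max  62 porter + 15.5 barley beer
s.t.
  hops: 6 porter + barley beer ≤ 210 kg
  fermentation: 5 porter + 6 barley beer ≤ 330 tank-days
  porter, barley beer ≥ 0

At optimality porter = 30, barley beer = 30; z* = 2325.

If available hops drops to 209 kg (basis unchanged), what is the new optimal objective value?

Check each constraint at x*: hops 210/210 (tight); fermentation 330/330 (tight).
The binding rows give the dual system: 6·y_hops + 5·y_fermentation = 62 and 1·y_hops + 6·y_fermentation = 15.5.
→ y_hops = 9.5 and y_fermentation = 1.
Δz = y_hops·Δb = 9.5 × (-1) = -9.5, so new z* = 2325 − 9.5 = 2315.5.

2315.5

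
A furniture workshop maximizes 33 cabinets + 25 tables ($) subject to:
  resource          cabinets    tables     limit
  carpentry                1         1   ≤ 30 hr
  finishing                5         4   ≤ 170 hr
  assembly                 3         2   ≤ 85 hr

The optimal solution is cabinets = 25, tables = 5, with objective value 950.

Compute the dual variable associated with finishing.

0

Binding: carpentry and assembly. Non-binding: finishing (25 unused).
Since finishing is not tight, its dual is 0.
The binding rows give the dual system: 1·y_carpentry + 3·y_assembly = 33 and 1·y_carpentry + 2·y_assembly = 25.
This yields shadow prices y_carpentry = 9, y_assembly = 8.
Shadow price of finishing = 0.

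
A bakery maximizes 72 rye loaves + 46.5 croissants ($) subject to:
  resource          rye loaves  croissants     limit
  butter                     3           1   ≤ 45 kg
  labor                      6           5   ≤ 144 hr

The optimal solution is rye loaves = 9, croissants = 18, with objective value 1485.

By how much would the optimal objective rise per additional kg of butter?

Check each constraint at x*: butter 45/45 (tight); labor 144/144 (tight).
From A_Bᵀ y = c: 3·y_butter + 6·y_labor = 72; 1·y_butter + 5·y_labor = 46.5.
→ y_butter = 9 and y_labor = 7.5.
Shadow price of butter = 9.

9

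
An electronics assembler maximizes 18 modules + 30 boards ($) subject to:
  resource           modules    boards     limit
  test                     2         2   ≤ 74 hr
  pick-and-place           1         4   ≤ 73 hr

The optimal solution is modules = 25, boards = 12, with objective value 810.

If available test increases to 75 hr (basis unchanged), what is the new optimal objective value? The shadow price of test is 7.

Δb = 1, so new z* = 810 + (7)·(1) = 810 + 7 = 817.

817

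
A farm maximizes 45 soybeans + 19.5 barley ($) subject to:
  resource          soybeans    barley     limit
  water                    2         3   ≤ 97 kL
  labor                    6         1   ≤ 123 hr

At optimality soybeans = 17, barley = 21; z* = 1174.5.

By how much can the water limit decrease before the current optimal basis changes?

56

Binding constraints: water, labor. The basis is B = [[2,3],[6,1]] with det -16.
Per unit decrease in water, x* moves by d = (0.0625, -0.375).
The basis stays optimal until barley reaches 0; allowable decrease = 56 kL.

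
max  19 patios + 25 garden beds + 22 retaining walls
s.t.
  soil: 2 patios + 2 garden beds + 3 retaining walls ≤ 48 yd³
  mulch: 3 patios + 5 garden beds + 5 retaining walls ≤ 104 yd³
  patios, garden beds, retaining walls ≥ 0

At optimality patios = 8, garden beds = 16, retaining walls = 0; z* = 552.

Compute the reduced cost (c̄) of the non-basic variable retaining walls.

-8

At the optimum: soil uses 48 of 48 (binding); mulch uses 104 of 104 (binding).
From A_Bᵀ y = c: 2·y_soil + 3·y_mulch = 19; 2·y_soil + 5·y_mulch = 25.
Solving: y_soil = 5, y_mulch = 3.
Reduced cost of retaining walls: c₃ − yᵀa₃ = 22 − (5·3 + 3·5) = 22 − 30 = -8.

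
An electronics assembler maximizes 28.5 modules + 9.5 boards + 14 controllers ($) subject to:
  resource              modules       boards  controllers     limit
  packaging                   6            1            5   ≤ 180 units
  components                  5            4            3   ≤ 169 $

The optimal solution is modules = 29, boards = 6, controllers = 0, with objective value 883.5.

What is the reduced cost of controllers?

-8

Both packaging and components are binding at x*.
The binding rows give the dual system: 6·y_packaging + 5·y_components = 28.5 and 1·y_packaging + 4·y_components = 9.5.
Solving: y_packaging = 3.5, y_components = 1.5.
Reduced cost of controllers: c₃ − yᵀa₃ = 14 − (3.5·5 + 1.5·3) = 14 − 22 = -8.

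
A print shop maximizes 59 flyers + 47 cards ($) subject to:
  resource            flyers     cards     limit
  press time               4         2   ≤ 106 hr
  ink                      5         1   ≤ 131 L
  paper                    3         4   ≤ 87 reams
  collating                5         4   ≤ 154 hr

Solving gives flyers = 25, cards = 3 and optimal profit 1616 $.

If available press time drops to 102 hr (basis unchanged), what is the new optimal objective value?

At the optimum: press time uses 106 of 106 (binding); ink uses 128 of 131 (slack = 3); paper uses 87 of 87 (binding); collating uses 137 of 154 (slack = 17).
Slack constraints have shadow price 0 (complementary slackness).
From A_Bᵀ y = c: 4·y_press time + 3·y_paper = 59; 2·y_press time + 4·y_paper = 47.
This yields shadow prices y_press time = 9.5, y_paper = 7.
Δz = y_press time·Δb = 9.5 × (-4) = -38, so new z* = 1616 − 38 = 1578.

1578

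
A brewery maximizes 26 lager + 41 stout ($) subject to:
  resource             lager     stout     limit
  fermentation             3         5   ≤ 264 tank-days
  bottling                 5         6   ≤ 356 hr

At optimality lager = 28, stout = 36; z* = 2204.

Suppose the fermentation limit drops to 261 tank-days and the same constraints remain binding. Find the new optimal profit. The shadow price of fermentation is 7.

2183

Δb = -3, so new z* = 2204 + (7)·(-3) = 2204 − 21 = 2183.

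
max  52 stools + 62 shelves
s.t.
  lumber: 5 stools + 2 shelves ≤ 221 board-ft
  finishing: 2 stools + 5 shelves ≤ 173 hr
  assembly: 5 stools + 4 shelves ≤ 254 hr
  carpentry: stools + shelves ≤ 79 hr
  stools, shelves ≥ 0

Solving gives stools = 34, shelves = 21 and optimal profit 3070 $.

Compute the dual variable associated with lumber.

0

Binding: finishing and assembly. Non-binding: lumber (9 unused), carpentry (24 unused).
By complementary slackness, y = 0 for the non-binding constraints.
Dual feasibility on the basic columns requires 2·y_finishing + 5·y_assembly = 52, 5·y_finishing + 4·y_assembly = 62.
Solving: y_finishing = 6, y_assembly = 8.
Shadow price of lumber = 0.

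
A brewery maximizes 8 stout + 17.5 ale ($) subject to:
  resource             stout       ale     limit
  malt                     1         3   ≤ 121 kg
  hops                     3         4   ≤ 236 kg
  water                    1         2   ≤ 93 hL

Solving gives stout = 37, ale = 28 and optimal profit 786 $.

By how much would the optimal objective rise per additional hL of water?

6.5

At the optimum: malt uses 121 of 121 (binding); hops uses 223 of 236 (slack = 13); water uses 93 of 93 (binding).
Since hops is not tight, its dual is 0.
Dual feasibility on the basic columns requires 1·y_malt + 1·y_water = 8, 3·y_malt + 2·y_water = 17.5.
This yields shadow prices y_malt = 1.5, y_water = 6.5.
Shadow price of water = 6.5.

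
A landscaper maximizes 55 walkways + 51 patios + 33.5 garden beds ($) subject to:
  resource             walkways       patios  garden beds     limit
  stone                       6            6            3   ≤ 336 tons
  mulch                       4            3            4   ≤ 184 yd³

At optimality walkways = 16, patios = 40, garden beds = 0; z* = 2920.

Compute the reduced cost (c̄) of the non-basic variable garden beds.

-2

Both stone and mulch are binding at x*.
From A_Bᵀ y = c: 6·y_stone + 4·y_mulch = 55; 6·y_stone + 3·y_mulch = 51.
This yields shadow prices y_stone = 6.5, y_mulch = 4.
Reduced cost of garden beds: c₃ − yᵀa₃ = 33.5 − (6.5·3 + 4·4) = 33.5 − 35.5 = -2.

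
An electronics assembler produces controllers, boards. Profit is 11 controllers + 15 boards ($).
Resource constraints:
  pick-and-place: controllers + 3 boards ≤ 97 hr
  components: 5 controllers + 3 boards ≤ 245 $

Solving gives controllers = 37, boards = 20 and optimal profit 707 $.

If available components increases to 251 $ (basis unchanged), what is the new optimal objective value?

Both pick-and-place and components are binding at x*.
From A_Bᵀ y = c: 1·y_pick-and-place + 5·y_components = 11; 3·y_pick-and-place + 3·y_components = 15.
Solving: y_pick-and-place = 3.5, y_components = 1.5.
Δz = y_components·Δb = 1.5 × (6) = 9, so new z* = 707 + 9 = 716.

716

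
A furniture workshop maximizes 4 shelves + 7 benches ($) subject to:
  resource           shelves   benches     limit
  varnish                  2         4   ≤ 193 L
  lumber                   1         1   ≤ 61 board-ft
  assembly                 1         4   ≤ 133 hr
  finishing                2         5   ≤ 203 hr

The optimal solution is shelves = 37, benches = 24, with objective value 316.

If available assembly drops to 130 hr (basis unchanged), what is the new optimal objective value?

313

Check each constraint at x*: varnish 170/193 (slack 23); lumber 61/61 (tight); assembly 133/133 (tight); finishing 194/203 (slack 9).
Since varnish, finishing are not tight, their duals are 0.
From A_Bᵀ y = c: 1·y_lumber + 1·y_assembly = 4; 1·y_lumber + 4·y_assembly = 7.
Solving: y_lumber = 3, y_assembly = 1.
Δz = y_assembly·Δb = 1 × (-3) = -3, so new z* = 316 − 3 = 313.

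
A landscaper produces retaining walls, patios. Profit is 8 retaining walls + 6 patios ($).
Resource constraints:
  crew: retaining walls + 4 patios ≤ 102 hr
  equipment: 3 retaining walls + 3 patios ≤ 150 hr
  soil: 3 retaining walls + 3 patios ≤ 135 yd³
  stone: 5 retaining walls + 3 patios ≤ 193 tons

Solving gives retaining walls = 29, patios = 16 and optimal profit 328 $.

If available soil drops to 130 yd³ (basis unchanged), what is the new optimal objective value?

Binding: soil and stone. Non-binding: crew (9 unused), equipment (15 unused).
By complementary slackness, y = 0 for the non-binding constraints.
The binding rows give the dual system: 3·y_soil + 5·y_stone = 8 and 3·y_soil + 3·y_stone = 6.
Solving: y_soil = 1, y_stone = 1.
Δz = y_soil·Δb = 1 × (-5) = -5, so new z* = 328 − 5 = 323.

323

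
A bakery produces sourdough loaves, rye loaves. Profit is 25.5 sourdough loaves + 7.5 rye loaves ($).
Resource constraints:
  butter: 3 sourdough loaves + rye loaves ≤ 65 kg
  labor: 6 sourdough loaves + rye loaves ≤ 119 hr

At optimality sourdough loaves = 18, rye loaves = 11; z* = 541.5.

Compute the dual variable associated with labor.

1

At the optimum: butter uses 65 of 65 (binding); labor uses 119 of 119 (binding).
From A_Bᵀ y = c: 3·y_butter + 6·y_labor = 25.5; 1·y_butter + 1·y_labor = 7.5.
This yields shadow prices y_butter = 6.5, y_labor = 1.
Shadow price of labor = 1.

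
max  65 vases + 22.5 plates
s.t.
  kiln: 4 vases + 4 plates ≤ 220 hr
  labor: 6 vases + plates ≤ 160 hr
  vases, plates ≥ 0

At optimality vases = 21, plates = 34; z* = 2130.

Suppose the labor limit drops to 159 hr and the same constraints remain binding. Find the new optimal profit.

Both kiln and labor are binding at x*.
The binding rows give the dual system: 4·y_kiln + 6·y_labor = 65 and 4·y_kiln + 1·y_labor = 22.5.
→ y_kiln = 3.5 and y_labor = 8.5.
Δz = y_labor·Δb = 8.5 × (-1) = -8.5, so new z* = 2130 − 8.5 = 2121.5.

2121.5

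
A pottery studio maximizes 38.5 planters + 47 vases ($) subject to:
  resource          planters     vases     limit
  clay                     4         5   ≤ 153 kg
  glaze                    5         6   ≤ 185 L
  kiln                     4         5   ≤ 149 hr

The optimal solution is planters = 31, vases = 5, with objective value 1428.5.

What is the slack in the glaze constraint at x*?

0

glaze used = 5·31 + 6·5 = 185; slack = 185 − 185 = 0.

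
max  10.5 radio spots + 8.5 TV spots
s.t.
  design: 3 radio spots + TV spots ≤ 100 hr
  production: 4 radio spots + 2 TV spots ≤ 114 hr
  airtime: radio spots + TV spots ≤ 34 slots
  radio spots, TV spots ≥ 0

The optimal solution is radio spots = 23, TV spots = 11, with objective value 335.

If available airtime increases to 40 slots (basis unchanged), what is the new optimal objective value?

374

Check each constraint at x*: design 80/100 (slack 20); production 114/114 (tight); airtime 34/34 (tight).
By complementary slackness, y = 0 for the non-binding constraint.
From A_Bᵀ y = c: 4·y_production + 1·y_airtime = 10.5; 2·y_production + 1·y_airtime = 8.5.
→ y_production = 1 and y_airtime = 6.5.
Δz = y_airtime·Δb = 6.5 × (6) = 39, so new z* = 335 + 39 = 374.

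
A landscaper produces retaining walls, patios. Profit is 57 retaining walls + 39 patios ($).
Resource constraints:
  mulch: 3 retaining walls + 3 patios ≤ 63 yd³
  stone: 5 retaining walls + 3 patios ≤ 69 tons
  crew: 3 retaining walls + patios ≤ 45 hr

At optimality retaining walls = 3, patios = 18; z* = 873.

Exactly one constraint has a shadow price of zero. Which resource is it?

mulch: 63/63 (binding)
stone: 69/69 (binding)
crew: 27/45 (slack 18)
By complementary slackness, a constraint with positive slack has shadow price 0 → crew.

crew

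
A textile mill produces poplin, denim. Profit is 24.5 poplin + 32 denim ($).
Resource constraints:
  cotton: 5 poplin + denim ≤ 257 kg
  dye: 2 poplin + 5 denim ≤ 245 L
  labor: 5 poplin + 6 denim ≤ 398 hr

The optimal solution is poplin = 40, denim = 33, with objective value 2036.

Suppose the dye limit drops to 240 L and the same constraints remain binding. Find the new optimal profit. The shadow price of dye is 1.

2031

Δb = -5, so new z* = 2036 + (1)·(-5) = 2036 − 5 = 2031.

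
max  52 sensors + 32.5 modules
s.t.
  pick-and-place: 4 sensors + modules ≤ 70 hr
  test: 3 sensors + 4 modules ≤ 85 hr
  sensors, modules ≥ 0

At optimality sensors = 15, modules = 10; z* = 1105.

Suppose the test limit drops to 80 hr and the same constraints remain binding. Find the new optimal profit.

1075

At the optimum: pick-and-place uses 70 of 70 (binding); test uses 85 of 85 (binding).
From A_Bᵀ y = c: 4·y_pick-and-place + 3·y_test = 52; 1·y_pick-and-place + 4·y_test = 32.5.
This yields shadow prices y_pick-and-place = 8.5, y_test = 6.
Δz = y_test·Δb = 6 × (-5) = -30, so new z* = 1105 − 30 = 1075.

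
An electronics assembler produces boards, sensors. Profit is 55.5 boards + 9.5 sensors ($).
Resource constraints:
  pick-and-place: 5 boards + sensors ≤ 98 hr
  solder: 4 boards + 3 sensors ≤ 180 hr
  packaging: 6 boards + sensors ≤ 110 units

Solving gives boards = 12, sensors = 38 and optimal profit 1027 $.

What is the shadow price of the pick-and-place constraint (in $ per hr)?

1.5

Check each constraint at x*: pick-and-place 98/98 (tight); solder 162/180 (slack 18); packaging 110/110 (tight).
Slack constraints have shadow price 0 (complementary slackness).
From A_Bᵀ y = c: 5·y_pick-and-place + 6·y_packaging = 55.5; 1·y_pick-and-place + 1·y_packaging = 9.5.
This yields shadow prices y_pick-and-place = 1.5, y_packaging = 8.
Shadow price of pick-and-place = 1.5.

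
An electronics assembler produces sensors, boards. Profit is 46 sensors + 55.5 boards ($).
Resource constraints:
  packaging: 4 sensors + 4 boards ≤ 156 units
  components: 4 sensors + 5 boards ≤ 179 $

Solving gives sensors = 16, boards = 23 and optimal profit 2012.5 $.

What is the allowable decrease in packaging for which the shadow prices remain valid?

12.8

Binding constraints: packaging, components. The basis is B = [[4,4],[4,5]] with det 4.
Per unit decrease in packaging, x* moves by d = (-1.25, 1).
The basis stays optimal until sensors reaches 0; allowable decrease = 12.8 units.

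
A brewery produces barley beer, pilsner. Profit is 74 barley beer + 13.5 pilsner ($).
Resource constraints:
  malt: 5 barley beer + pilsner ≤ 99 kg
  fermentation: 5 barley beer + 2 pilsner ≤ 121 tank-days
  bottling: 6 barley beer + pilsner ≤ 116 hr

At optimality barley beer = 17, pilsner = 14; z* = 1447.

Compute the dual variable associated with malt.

Check each constraint at x*: malt 99/99 (tight); fermentation 113/121 (slack 8); bottling 116/116 (tight).
By complementary slackness, y = 0 for the non-binding constraint.
From A_Bᵀ y = c: 5·y_malt + 6·y_bottling = 74; 1·y_malt + 1·y_bottling = 13.5.
→ y_malt = 7 and y_bottling = 6.5.
Shadow price of malt = 7.

7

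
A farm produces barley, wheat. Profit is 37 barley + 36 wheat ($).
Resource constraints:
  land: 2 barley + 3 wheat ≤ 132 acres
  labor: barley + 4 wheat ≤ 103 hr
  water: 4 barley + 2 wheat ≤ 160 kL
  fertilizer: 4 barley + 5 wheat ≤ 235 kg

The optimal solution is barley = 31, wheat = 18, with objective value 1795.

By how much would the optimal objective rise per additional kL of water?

8

Check each constraint at x*: land 116/132 (slack 16); labor 103/103 (tight); water 160/160 (tight); fertilizer 214/235 (slack 21).
By complementary slackness, y = 0 for the non-binding constraints.
Dual feasibility on the basic columns requires 1·y_labor + 4·y_water = 37, 4·y_labor + 2·y_water = 36.
→ y_labor = 5 and y_water = 8.
Shadow price of water = 8.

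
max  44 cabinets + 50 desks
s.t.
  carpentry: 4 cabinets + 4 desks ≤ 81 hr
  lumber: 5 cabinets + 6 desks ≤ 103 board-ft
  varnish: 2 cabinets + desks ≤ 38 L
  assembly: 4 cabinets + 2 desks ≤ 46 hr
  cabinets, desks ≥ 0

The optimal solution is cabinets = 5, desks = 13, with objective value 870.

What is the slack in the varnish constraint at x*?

varnish used = 2·5 + 1·13 = 23; slack = 38 − 23 = 15.

15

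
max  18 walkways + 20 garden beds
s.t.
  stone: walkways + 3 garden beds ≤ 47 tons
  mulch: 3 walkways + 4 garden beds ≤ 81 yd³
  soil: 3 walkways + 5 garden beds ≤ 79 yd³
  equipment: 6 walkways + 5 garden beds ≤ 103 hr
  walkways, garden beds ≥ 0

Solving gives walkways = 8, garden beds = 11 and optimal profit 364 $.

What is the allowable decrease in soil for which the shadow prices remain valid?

27.5

Binding constraints: soil, equipment. The basis is B = [[3,5],[6,5]] with det -15.
Per unit decrease in soil, x* moves by d = (0.3333, -0.4).
The basis stays optimal until garden beds reaches 0; allowable decrease = 27.5 yd³.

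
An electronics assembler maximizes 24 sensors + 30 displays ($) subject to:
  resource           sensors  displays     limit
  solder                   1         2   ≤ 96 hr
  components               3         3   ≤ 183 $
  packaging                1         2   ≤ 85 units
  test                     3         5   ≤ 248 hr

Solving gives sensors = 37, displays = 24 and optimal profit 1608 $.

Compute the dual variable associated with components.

6

Binding: components and packaging. Non-binding: solder (11 unused), test (17 unused).
Slack constraints have shadow price 0 (complementary slackness).
Dual feasibility on the basic columns requires 3·y_components + 1·y_packaging = 24, 3·y_components + 2·y_packaging = 30.
This yields shadow prices y_components = 6, y_packaging = 6.
Shadow price of components = 6.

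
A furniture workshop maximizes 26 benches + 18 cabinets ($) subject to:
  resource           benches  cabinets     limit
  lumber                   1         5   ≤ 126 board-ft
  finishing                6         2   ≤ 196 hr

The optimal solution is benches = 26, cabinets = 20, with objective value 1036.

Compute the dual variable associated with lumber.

2

Check each constraint at x*: lumber 126/126 (tight); finishing 196/196 (tight).
The binding rows give the dual system: 1·y_lumber + 6·y_finishing = 26 and 5·y_lumber + 2·y_finishing = 18.
This yields shadow prices y_lumber = 2, y_finishing = 4.
Shadow price of lumber = 2.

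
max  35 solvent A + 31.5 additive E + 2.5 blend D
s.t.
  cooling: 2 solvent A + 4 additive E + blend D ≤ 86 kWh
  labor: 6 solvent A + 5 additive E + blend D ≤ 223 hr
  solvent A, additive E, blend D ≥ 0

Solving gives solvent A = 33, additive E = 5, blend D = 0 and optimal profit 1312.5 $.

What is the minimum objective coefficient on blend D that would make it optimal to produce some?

6.5

Both cooling and labor are binding at x*.
Dual feasibility on the basic columns requires 2·y_cooling + 6·y_labor = 35, 4·y_cooling + 5·y_labor = 31.5.
→ y_cooling = 1 and y_labor = 5.5.
blend D enters the basis when its profit ≥ yᵀa₃ = 1·1 + 5.5·1 = 6.5.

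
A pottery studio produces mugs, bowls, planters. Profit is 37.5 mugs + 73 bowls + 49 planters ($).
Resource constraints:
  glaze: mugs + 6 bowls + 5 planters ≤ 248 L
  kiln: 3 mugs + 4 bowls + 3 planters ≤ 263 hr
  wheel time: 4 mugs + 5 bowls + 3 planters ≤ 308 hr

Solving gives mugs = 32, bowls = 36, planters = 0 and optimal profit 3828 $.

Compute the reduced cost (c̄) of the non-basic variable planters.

Check each constraint at x*: glaze 248/248 (tight); kiln 240/263 (slack 23); wheel time 308/308 (tight).
Since kiln is not tight, its dual is 0.
From A_Bᵀ y = c: 1·y_glaze + 4·y_wheel time = 37.5; 6·y_glaze + 5·y_wheel time = 73.
Solving: y_glaze = 5.5, y_wheel time = 8.
Reduced cost of planters: c₃ − yᵀa₃ = 49 − (5.5·5 + 8·3) = 49 − 51.5 = -2.5.

-2.5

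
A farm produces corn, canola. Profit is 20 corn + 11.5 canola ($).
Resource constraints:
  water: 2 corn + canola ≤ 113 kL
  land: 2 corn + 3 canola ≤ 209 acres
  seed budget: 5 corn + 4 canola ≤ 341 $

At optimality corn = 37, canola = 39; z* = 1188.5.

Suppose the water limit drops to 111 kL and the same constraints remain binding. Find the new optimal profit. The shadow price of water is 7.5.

Δb = -2, so new z* = 1188.5 + (7.5)·(-2) = 1188.5 − 15 = 1173.5.

1173.5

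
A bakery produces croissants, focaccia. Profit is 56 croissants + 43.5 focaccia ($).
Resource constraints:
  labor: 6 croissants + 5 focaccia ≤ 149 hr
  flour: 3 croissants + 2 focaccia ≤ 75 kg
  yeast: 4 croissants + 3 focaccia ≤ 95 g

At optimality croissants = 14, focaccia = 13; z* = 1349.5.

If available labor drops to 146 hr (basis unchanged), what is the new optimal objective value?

Check each constraint at x*: labor 149/149 (tight); flour 68/75 (slack 7); yeast 95/95 (tight).
Slack constraints have shadow price 0 (complementary slackness).
From A_Bᵀ y = c: 6·y_labor + 4·y_yeast = 56; 5·y_labor + 3·y_yeast = 43.5.
→ y_labor = 3 and y_yeast = 9.5.
Δz = y_labor·Δb = 3 × (-3) = -9, so new z* = 1349.5 − 9 = 1340.5.

1340.5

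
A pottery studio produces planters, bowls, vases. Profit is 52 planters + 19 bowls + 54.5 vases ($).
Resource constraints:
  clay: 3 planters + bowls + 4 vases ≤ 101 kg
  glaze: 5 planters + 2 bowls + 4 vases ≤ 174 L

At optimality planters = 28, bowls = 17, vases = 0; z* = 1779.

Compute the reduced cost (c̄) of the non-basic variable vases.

-1.5

At the optimum: clay uses 101 of 101 (binding); glaze uses 174 of 174 (binding).
From A_Bᵀ y = c: 3·y_clay + 5·y_glaze = 52; 1·y_clay + 2·y_glaze = 19.
→ y_clay = 9 and y_glaze = 5.
Reduced cost of vases: c₃ − yᵀa₃ = 54.5 − (9·4 + 5·4) = 54.5 − 56 = -1.5.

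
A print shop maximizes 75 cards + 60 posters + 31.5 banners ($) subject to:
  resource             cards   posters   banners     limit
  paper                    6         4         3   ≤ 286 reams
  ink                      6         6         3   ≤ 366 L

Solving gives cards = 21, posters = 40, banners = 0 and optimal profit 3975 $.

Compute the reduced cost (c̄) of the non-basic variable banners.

-6

Both paper and ink are binding at x*.
The binding rows give the dual system: 6·y_paper + 6·y_ink = 75 and 4·y_paper + 6·y_ink = 60.
Solving: y_paper = 7.5, y_ink = 5.
Reduced cost of banners: c₃ − yᵀa₃ = 31.5 − (7.5·3 + 5·3) = 31.5 − 37.5 = -6.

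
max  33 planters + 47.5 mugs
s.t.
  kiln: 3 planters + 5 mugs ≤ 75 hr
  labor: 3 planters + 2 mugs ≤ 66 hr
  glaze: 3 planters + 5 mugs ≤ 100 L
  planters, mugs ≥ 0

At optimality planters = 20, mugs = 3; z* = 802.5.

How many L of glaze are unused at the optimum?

glaze used = 3·20 + 5·3 = 75; slack = 100 − 75 = 25.

25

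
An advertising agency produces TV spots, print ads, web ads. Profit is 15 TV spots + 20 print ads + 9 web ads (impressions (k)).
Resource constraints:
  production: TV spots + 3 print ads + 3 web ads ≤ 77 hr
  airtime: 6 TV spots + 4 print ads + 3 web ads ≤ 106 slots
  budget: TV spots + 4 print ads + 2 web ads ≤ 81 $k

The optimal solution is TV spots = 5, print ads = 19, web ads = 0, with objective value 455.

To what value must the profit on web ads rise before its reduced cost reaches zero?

Binding: airtime and budget. Non-binding: production (15 unused).
Since production is not tight, its dual is 0.
Dual feasibility on the basic columns requires 6·y_airtime + 1·y_budget = 15, 4·y_airtime + 4·y_budget = 20.
This yields shadow prices y_airtime = 2, y_budget = 3.
web ads enters the basis when its profit ≥ yᵀa₃ = 2·3 + 3·2 = 12.

12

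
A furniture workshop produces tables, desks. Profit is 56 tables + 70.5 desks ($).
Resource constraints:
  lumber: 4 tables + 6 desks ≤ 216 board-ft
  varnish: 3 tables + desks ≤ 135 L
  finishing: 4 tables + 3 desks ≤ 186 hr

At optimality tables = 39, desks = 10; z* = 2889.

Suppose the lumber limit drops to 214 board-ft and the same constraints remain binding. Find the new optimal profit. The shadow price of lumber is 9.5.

Δb = -2, so new z* = 2889 + (9.5)·(-2) = 2889 − 19 = 2870.

2870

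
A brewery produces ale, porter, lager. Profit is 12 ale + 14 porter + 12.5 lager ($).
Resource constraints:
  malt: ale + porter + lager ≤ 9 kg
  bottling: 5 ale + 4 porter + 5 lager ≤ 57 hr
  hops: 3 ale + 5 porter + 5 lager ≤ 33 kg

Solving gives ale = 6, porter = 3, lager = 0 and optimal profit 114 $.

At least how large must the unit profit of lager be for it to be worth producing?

14

Binding: malt and hops. Non-binding: bottling (15 unused).
Since bottling is not tight, its dual is 0.
The binding rows give the dual system: 1·y_malt + 3·y_hops = 12 and 1·y_malt + 5·y_hops = 14.
Solving: y_malt = 9, y_hops = 1.
lager enters the basis when its profit ≥ yᵀa₃ = 9·1 + 1·5 = 14.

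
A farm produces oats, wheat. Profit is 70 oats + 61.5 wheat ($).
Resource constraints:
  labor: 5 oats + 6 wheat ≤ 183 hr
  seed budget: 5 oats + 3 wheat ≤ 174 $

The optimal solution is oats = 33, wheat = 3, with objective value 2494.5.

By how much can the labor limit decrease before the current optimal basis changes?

9

Binding constraints: labor, seed budget. The basis is B = [[5,6],[5,3]] with det -15.
Per unit decrease in labor, x* moves by d = (0.2, -0.3333).
The basis stays optimal until wheat reaches 0; allowable decrease = 9 hr.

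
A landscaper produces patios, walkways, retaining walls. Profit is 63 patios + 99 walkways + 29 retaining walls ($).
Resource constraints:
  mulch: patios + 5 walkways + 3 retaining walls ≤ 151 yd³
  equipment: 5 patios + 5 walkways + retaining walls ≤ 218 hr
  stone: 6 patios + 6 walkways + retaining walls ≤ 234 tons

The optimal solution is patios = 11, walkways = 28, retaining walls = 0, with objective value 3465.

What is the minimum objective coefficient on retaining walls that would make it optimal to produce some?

36

At the optimum: mulch uses 151 of 151 (binding); equipment uses 195 of 218 (slack = 23); stone uses 234 of 234 (binding).
Slack constraints have shadow price 0 (complementary slackness).
The binding rows give the dual system: 1·y_mulch + 6·y_stone = 63 and 5·y_mulch + 6·y_stone = 99.
Solving: y_mulch = 9, y_stone = 9.
retaining walls enters the basis when its profit ≥ yᵀa₃ = 9·3 + 9·1 = 36.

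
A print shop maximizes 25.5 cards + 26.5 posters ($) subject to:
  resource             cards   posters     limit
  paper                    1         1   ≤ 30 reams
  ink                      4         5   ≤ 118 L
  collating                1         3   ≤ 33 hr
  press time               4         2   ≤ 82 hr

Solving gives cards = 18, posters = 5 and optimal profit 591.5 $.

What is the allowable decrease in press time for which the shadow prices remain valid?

Binding constraints: collating, press time. The basis is B = [[1,3],[4,2]] with det -10.
Per unit decrease in press time, x* moves by d = (-0.3, 0.1).
The basis stays optimal until cards reaches 0; allowable decrease = 60 hr.

60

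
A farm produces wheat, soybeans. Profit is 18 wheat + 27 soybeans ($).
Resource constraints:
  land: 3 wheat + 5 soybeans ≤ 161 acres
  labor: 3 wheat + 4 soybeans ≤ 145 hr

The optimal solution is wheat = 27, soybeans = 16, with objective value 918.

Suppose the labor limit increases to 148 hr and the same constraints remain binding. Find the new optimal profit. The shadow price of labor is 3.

927

Δb = 3, so new z* = 918 + (3)·(3) = 918 + 9 = 927.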